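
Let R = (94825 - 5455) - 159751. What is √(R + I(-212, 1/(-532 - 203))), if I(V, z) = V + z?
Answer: 4*I*√48642990/105 ≈ 265.69*I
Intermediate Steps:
R = -70381 (R = 89370 - 159751 = -70381)
√(R + I(-212, 1/(-532 - 203))) = √(-70381 + (-212 + 1/(-532 - 203))) = √(-70381 + (-212 + 1/(-735))) = √(-70381 + (-212 - 1/735)) = √(-70381 - 155821/735) = √(-51885856/735) = 4*I*√48642990/105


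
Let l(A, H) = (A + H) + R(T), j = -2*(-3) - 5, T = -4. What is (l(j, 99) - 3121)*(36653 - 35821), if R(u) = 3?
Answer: -2510976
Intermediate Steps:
j = 1 (j = 6 - 5 = 1)
l(A, H) = 3 + A + H (l(A, H) = (A + H) + 3 = 3 + A + H)
(l(j, 99) - 3121)*(36653 - 35821) = ((3 + 1 + 99) - 3121)*(36653 - 35821) = (103 - 3121)*832 = -3018*832 = -2510976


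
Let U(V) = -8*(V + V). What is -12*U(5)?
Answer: 960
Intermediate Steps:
U(V) = -16*V
-12*U(5) = -(-192)*5 = -12*(-80) = 960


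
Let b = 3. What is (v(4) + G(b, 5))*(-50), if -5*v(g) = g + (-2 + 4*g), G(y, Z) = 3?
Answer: 30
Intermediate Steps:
v(g) = ⅖ - g (v(g) = -(g + (-2 + 4*g))/5 = -(-2 + 5*g)/5 = ⅖ - g)
(v(4) + G(b, 5))*(-50) = ((⅖ - 1*4) + 3)*(-50) = ((⅖ - 4) + 3)*(-50) = (-18/5 + 3)*(-50) = -⅗*(-50) = 30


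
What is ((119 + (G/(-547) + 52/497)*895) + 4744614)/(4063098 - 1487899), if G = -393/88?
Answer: 113513471502671/61608010194808 ≈ 1.8425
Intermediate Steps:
G = -393/88 (G = -393*1/88 = -393/88 ≈ -4.4659)
((119 + (G/(-547) + 52/497)*895) + 4744614)/(4063098 - 1487899) = ((119 + (-393/88/(-547) + 52/497)*895) + 4744614)/(4063098 - 1487899) = ((119 + (-393/88*(-1/547) + 52*(1/497))*895) + 4744614)/2575199 = ((119 + (393/48136 + 52/497)*895) + 4744614)*(1/2575199) = ((119 + (2698393/23923592)*895) + 4744614)*(1/2575199) = ((119 + 2415061735/23923592) + 4744614)*(1/2575199) = (5261969183/23923592 + 4744614)*(1/2575199) = (113513471502671/23923592)*(1/2575199) = 113513471502671/61608010194808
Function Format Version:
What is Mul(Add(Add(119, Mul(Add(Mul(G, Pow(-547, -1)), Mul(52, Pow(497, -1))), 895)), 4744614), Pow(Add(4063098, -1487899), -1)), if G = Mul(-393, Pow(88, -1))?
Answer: Rational(113513471502671, 61608010194808) ≈ 1.8425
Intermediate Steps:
G = Rational(-393, 88) (G = Mul(-393, Rational(1, 88)) = Rational(-393, 88) ≈ -4.4659)
Mul(Add(Add(119, Mul(Add(Mul(G, Pow(-547, -1)), Mul(52, Pow(497, -1))), 895)), 4744614), Pow(Add(4063098, -1487899), -1)) = Mul(Add(Add(119, Mul(Add(Mul(Rational(-393, 88), Pow(-547, -1)), Mul(52, Pow(497, -1))), 895)), 4744614), Pow(Add(4063098, -1487899), -1)) = Mul(Add(Add(119, Mul(Add(Mul(Rational(-393, 88), Rational(-1, 547)), Mul(52, Rational(1, 497))), 895)), 4744614), Pow(2575199, -1)) = Mul(Add(Add(119, Mul(Add(Rational(393, 48136), Rational(52, 497)), 895)), 4744614), Rational(1, 2575199)) = Mul(Add(Add(119, Mul(Rational(2698393, 23923592), 895)), 4744614), Rational(1, 2575199)) = Mul(Add(Add(119, Rational(2415061735, 23923592)), 4744614), Rational(1, 2575199)) = Mul(Add(Rational(5261969183, 23923592), 4744614), Rational(1, 2575199)) = Mul(Rational(113513471502671, 23923592), Rational(1, 2575199)) = Rational(113513471502671, 61608010194808)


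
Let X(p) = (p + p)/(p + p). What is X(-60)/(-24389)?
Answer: -1/24389 ≈ -4.1002e-5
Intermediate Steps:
X(p) = 1 (X(p) = (2*p)/((2*p)) = (2*p)*(1/(2*p)) = 1)
X(-60)/(-24389) = 1/(-24389) = 1*(-1/24389) = -1/24389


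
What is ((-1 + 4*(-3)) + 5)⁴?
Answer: 4096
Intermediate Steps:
((-1 + 4*(-3)) + 5)⁴ = ((-1 - 12) + 5)⁴ = (-13 + 5)⁴ = (-8)⁴ = 4096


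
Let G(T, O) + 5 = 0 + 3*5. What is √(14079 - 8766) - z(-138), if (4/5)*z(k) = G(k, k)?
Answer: -25/2 + √5313 ≈ 60.390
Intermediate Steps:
G(T, O) = 10 (G(T, O) = -5 + (0 + 3*5) = -5 + (0 + 15) = -5 + 15 = 10)
z(k) = 25/2 (z(k) = (5/4)*10 = 25/2)
√(14079 - 8766) - z(-138) = √(14079 - 8766) - 1*25/2 = √5313 - 25/2 = -25/2 + √5313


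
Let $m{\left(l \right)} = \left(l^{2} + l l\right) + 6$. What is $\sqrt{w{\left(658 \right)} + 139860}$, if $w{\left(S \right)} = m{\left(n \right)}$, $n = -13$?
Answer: $2 \sqrt{35051} \approx 374.44$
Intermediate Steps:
$m{\left(l \right)} = 6 + 2 l^{2}$ ($m{\left(l \right)} = \left(l^{2} + l^{2}\right) + 6 = 2 l^{2} + 6 = 6 + 2 l^{2}$)
$w{\left(S \right)} = 344$ ($w{\left(S \right)} = 6 + 2 \left(-13\right)^{2} = 6 + 2 \cdot 169 = 6 + 338 = 344$)
$\sqrt{w{\left(658 \right)} + 139860} = \sqrt{344 + 139860} = \sqrt{140204} = 2 \sqrt{35051}$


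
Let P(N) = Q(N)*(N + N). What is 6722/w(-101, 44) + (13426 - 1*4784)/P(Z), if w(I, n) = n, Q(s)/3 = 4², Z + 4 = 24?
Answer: 1660811/10560 ≈ 157.27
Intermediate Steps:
Z = 20 (Z = -4 + 24 = 20)
Q(s) = 48 (Q(s) = 3*4² = 3*16 = 48)
P(N) = 96*N (P(N) = 48*(N + N) = 48*(2*N) = 96*N)
6722/w(-101, 44) + (13426 - 1*4784)/P(Z) = 6722/44 + (13426 - 1*4784)/((96*20)) = 6722*(1/44) + (13426 - 4784)/1920 = 3361/22 + 8642*(1/1920) = 3361/22 + 4321/960 = 1660811/10560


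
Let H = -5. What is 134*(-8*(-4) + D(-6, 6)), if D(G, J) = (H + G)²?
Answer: 20502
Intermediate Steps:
D(G, J) = (-5 + G)²
134*(-8*(-4) + D(-6, 6)) = 134*(-8*(-4) + (-5 - 6)²) = 134*(32 + (-11)²) = 134*(32 + 121) = 134*153 = 20502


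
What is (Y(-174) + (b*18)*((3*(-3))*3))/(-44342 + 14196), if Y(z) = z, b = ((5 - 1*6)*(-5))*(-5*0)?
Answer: 87/15073 ≈ 0.0057719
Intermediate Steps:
b = 0 (b = ((5 - 6)*(-5))*0 = -1*(-5)*0 = 5*0 = 0)
(Y(-174) + (b*18)*((3*(-3))*3))/(-44342 + 14196) = (-174 + (0*18)*((3*(-3))*3))/(-44342 + 14196) = (-174 + 0*(-9*3))/(-30146) = (-174 + 0*(-27))*(-1/30146) = (-174 + 0)*(-1/30146) = -174*(-1/30146) = 87/15073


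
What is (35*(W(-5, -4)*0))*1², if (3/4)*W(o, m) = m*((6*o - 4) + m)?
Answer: 0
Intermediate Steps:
W(o, m) = 4*m*(-4 + m + 6*o)/3 (W(o, m) = 4*(m*((6*o - 4) + m))/3 = 4*(m*((-4 + 6*o) + m))/3 = 4*(m*(-4 + m + 6*o))/3 = 4*m*(-4 + m + 6*o)/3)
(35*(W(-5, -4)*0))*1² = (35*(((4/3)*(-4)*(-4 - 4 + 6*(-5)))*0))*1² = (35*(((4/3)*(-4)*(-4 - 4 - 30))*0))*1 = (35*(((4/3)*(-4)*(-38))*0))*1 = (35*((608/3)*0))*1 = (35*0)*1 = 0*1 = 0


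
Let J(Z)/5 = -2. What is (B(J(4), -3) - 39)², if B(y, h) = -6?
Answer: 2025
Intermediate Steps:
J(Z) = -10 (J(Z) = 5*(-2) = -10)
(B(J(4), -3) - 39)² = (-6 - 39)² = (-45)² = 2025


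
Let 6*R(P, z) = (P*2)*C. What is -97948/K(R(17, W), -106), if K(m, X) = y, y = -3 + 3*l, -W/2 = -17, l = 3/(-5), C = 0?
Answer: 122435/6 ≈ 20406.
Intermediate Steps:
l = -⅗ (l = 3*(-⅕) = -⅗ ≈ -0.60000)
W = 34 (W = -2*(-17) = 34)
y = -24/5 (y = -3 + 3*(-⅗) = -3 - 9/5 = -24/5 ≈ -4.8000)
R(P, z) = 0 (R(P, z) = ((P*2)*0)/6 = ((2*P)*0)/6 = (⅙)*0 = 0)
K(m, X) = -24/5
-97948/K(R(17, W), -106) = -97948/(-24/5) = -97948*(-5/24) = 122435/6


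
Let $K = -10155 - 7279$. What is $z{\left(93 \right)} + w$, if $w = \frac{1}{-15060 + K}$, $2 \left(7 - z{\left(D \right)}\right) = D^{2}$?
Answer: $- \frac{70146423}{16247} \approx -4317.5$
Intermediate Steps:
$K = -17434$
$z{\left(D \right)} = 7 - \frac{D^{2}}{2}$
$w = - \frac{1}{32494}$ ($w = \frac{1}{-15060 - 17434} = \frac{1}{-32494} = - \frac{1}{32494} \approx -3.0775 \cdot 10^{-5}$)
$z{\left(93 \right)} + w = \left(7 - \frac{93^{2}}{2}\right) - \frac{1}{32494} = \left(7 - \frac{8649}{2}\right) - \frac{1}{32494} = - \frac{8635}{2} - \frac{1}{32494} = - \frac{70146423}{16247}$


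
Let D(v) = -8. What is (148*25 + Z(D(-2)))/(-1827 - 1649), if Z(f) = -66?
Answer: -23/22 ≈ -1.0455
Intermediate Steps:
(148*25 + Z(D(-2)))/(-1827 - 1649) = (148*25 - 66)/(-1827 - 1649) = (3700 - 66)/(-3476) = 3634*(-1/3476) = -23/22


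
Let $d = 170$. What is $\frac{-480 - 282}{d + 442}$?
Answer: $- \frac{127}{102} \approx -1.2451$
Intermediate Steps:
$\frac{-480 - 282}{d + 442} = \frac{-480 - 282}{170 + 442} = - \frac{762}{612} = \left(-762\right) \frac{1}{612} = - \frac{127}{102}$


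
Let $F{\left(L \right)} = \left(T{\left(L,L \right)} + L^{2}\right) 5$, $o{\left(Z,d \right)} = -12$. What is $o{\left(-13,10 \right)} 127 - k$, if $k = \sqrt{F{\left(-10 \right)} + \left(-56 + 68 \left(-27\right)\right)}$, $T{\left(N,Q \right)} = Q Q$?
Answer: $-1524 - 2 i \sqrt{223} \approx -1524.0 - 29.866 i$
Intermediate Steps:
$T{\left(N,Q \right)} = Q^{2}$
$F{\left(L \right)} = 10 L^{2}$ ($F{\left(L \right)} = \left(L^{2} + L^{2}\right) 5 = 2 L^{2} \cdot 5 = 10 L^{2}$)
$k = 2 i \sqrt{223}$ ($k = \sqrt{10 \left(-10\right)^{2} + \left(-56 + 68 \left(-27\right)\right)} = \sqrt{10 \cdot 100 - 1892} = \sqrt{1000 - 1892} = \sqrt{-892} = 2 i \sqrt{223} \approx 29.866 i$)
$o{\left(-13,10 \right)} 127 - k = \left(-12\right) 127 - 2 i \sqrt{223} = -1524 - 2 i \sqrt{223}$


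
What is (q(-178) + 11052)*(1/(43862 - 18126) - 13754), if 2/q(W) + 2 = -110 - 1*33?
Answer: -283627546064667/1865860 ≈ -1.5201e+8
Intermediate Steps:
q(W) = -2/145 (q(W) = 2/(-2 + (-110 - 1*33)) = 2/(-2 + (-110 - 33)) = 2/(-2 - 143) = 2/(-145) = 2*(-1/145) = -2/145)
(q(-178) + 11052)*(1/(43862 - 18126) - 13754) = (-2/145 + 11052)*(1/(43862 - 18126) - 13754) = 1602538*(1/25736 - 13754)/145 = (1602538/145)*(-353972943/25736) = -283627546064667/1865860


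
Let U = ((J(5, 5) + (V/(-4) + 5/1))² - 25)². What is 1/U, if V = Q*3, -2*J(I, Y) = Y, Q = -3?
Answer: 256/1521 ≈ 0.16831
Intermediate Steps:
J(I, Y) = -Y/2
V = -9 (V = -3*3 = -9)
U = 1521/256 (U = ((-½*5 + (-9/(-4) + 5/1))² - 25)² = ((-5/2 + (-9*(-¼) + 5*1))² - 25)² = ((-5/2 + (9/4 + 5))² - 25)² = ((-5/2 + 29/4)² - 25)² = ((19/4)² - 25)² = (361/16 - 25)² = (-39/16)² = 1521/256 ≈ 5.9414)
1/U = 1/(1521/256) = 256/1521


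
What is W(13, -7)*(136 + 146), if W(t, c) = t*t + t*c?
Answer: 21996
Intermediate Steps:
W(t, c) = t² + c*t
W(13, -7)*(136 + 146) = (13*(-7 + 13))*(136 + 146) = (13*6)*282 = 78*282 = 21996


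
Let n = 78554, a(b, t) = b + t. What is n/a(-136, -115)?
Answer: -78554/251 ≈ -312.96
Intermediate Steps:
n/a(-136, -115) = 78554/(-136 - 115) = 78554/(-251) = 78554*(-1/251) = -78554/251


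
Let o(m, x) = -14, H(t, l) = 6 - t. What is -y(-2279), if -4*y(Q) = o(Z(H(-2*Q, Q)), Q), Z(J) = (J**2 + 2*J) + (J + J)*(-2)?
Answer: -7/2 ≈ -3.5000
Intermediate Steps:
Z(J) = J**2 - 2*J (Z(J) = (J**2 + 2*J) + (2*J)*(-2) = (J**2 + 2*J) - 4*J = J**2 - 2*J)
y(Q) = 7/2 (y(Q) = -1/4*(-14) = 7/2)
-y(-2279) = -1*7/2 = -7/2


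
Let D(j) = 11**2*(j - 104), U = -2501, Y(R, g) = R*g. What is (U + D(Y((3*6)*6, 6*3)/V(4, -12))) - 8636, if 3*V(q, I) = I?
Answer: -82527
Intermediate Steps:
V(q, I) = I/3
D(j) = -12584 + 121*j (D(j) = 121*(-104 + j) = -12584 + 121*j)
(U + D(Y((3*6)*6, 6*3)/V(4, -12))) - 8636 = (-2501 + (-12584 + 121*((((3*6)*6)*(6*3))/(((1/3)*(-12)))))) - 8636 = (-2501 + (-12584 + 121*(((18*6)*18)/(-4)))) - 8636 = (-2501 + (-12584 + 121*((108*18)*(-1/4)))) - 8636 = (-2501 + (-12584 + 121*(1944*(-1/4)))) - 8636 = (-2501 + (-12584 + 121*(-486))) - 8636 = (-2501 + (-12584 - 58806)) - 8636 = (-2501 - 71390) - 8636 = -73891 - 8636 = -82527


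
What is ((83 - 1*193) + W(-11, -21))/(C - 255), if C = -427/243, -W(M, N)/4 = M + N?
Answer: -2187/31196 ≈ -0.070105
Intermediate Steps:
W(M, N) = -4*M - 4*N (W(M, N) = -4*(M + N) = -4*M - 4*N)
C = -427/243 (C = -427*1/243 = -427/243 ≈ -1.7572)
((83 - 1*193) + W(-11, -21))/(C - 255) = ((83 - 1*193) + (-4*(-11) - 4*(-21)))/(-427/243 - 255) = ((83 - 193) + (44 + 84))/(-62392/243) = (-110 + 128)*(-243/62392) = 18*(-243/62392) = -2187/31196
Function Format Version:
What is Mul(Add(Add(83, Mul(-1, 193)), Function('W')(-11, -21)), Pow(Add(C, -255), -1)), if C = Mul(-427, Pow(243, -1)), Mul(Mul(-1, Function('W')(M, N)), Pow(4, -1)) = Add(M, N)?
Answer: Rational(-2187, 31196) ≈ -0.070105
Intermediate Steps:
Function('W')(M, N) = Add(Mul(-4, M), Mul(-4, N)) (Function('W')(M, N) = Mul(-4, Add(M, N)) = Add(Mul(-4, M), Mul(-4, N)))
C = Rational(-427, 243) (C = Mul(-427, Rational(1, 243)) = Rational(-427, 243) ≈ -1.7572)
Mul(Add(Add(83, Mul(-1, 193)), Function('W')(-11, -21)), Pow(Add(C, -255), -1)) = Mul(Add(Add(83, Mul(-1, 193)), Add(Mul(-4, -11), Mul(-4, -21))), Pow(Add(Rational(-427, 243), -255), -1)) = Mul(Add(Add(83, -193), Add(44, 84)), Pow(Rational(-62392, 243), -1)) = Mul(Add(-110, 128), Rational(-243, 62392)) = Mul(18, Rational(-243, 62392)) = Rational(-2187, 31196)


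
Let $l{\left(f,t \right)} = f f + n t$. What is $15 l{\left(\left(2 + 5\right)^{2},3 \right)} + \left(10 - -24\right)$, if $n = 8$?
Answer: $36409$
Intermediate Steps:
$l{\left(f,t \right)} = f^{2} + 8 t$ ($l{\left(f,t \right)} = f f + 8 t = f^{2} + 8 t$)
$15 l{\left(\left(2 + 5\right)^{2},3 \right)} + \left(10 - -24\right) = 15 \left(\left(\left(2 + 5\right)^{2}\right)^{2} + 8 \cdot 3\right) + \left(10 - -24\right) = 15 \left(\left(7^{2}\right)^{2} + 24\right) + \left(10 + 24\right) = 15 \left(49^{2} + 24\right) + 34 = 15 \left(2401 + 24\right) + 34 = 15 \cdot 2425 + 34 = 36375 + 34 = 36409$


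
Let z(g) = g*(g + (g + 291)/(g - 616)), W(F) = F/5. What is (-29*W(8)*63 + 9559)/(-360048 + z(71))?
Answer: -3616511/193504517 ≈ -0.018690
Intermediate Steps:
W(F) = F/5 (W(F) = F*(⅕) = F/5)
z(g) = g*(g + (291 + g)/(-616 + g))
(-29*W(8)*63 + 9559)/(-360048 + z(71)) = (-29*8/5*63 + 9559)/(-360048 + 71*(291 + 71² - 615*71)/(-616 + 71)) = (-29*8/5*63 + 9559)/(-360048 + 71*(291 + 5041 - 43665)/(-545)) = (-232/5*63 + 9559)/(-360048 + 71*(-1/545)*(-38333)) = (-14616/5 + 9559)/(-360048 + 2721643/545) = 33179/(5*(-193504517/545)) = (33179/5)*(-545/193504517) = -3616511/193504517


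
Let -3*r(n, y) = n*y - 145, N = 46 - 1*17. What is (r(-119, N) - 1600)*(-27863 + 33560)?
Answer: -2286396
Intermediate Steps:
N = 29 (N = 46 - 17 = 29)
r(n, y) = 145/3 - n*y/3 (r(n, y) = -(n*y - 145)/3 = -(-145 + n*y)/3 = 145/3 - n*y/3)
(r(-119, N) - 1600)*(-27863 + 33560) = ((145/3 - ⅓*(-119)*29) - 1600)*(-27863 + 33560) = ((145/3 + 3451/3) - 1600)*5697 = (3596/3 - 1600)*5697 = -1204/3*5697 = -2286396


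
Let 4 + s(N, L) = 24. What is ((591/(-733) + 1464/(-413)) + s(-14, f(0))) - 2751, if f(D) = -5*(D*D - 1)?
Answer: -828070094/302729 ≈ -2735.4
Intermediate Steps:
f(D) = 5 - 5*D² (f(D) = -5*(D² - 1) = -5*(-1 + D²) = 5 - 5*D²)
s(N, L) = 20 (s(N, L) = -4 + 24 = 20)
((591/(-733) + 1464/(-413)) + s(-14, f(0))) - 2751 = ((591/(-733) + 1464/(-413)) + 20) - 2751 = ((591*(-1/733) + 1464*(-1/413)) + 20) - 2751 = ((-591/733 - 1464/413) + 20) - 2751 = (-1317195/302729 + 20) - 2751 = 4737385/302729 - 2751 = -828070094/302729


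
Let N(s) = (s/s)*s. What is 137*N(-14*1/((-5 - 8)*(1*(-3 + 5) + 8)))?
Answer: 959/65 ≈ 14.754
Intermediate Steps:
N(s) = s (N(s) = 1*s = s)
137*N(-14*1/((-5 - 8)*(1*(-3 + 5) + 8))) = 137*(-14*1/((-5 - 8)*(1*(-3 + 5) + 8))) = 137*(-14*(-1/(13*(1*2 + 8)))) = 137*(-14*(-1/(13*(2 + 8)))) = 137*(-14/((-13*10))) = 137*(-14/(-130)) = 137*(-14*(-1/130)) = 137*(7/65) = 959/65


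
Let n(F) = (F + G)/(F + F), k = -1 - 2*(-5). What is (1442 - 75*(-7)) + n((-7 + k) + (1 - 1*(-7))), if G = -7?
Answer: 39343/20 ≈ 1967.2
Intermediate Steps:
k = 9 (k = -1 + 10 = 9)
n(F) = (-7 + F)/(2*F) (n(F) = (F - 7)/(F + F) = (-7 + F)/((2*F)) = (-7 + F)*(1/(2*F)) = (-7 + F)/(2*F))
(1442 - 75*(-7)) + n((-7 + k) + (1 - 1*(-7))) = (1442 - 75*(-7)) + (-7 + ((-7 + 9) + (1 - 1*(-7))))/(2*((-7 + 9) + (1 - 1*(-7)))) = (1442 + 525) + (-7 + (2 + (1 + 7)))/(2*(2 + (1 + 7))) = 1967 + (-7 + (2 + 8))/(2*(2 + 8)) = 1967 + (½)*(-7 + 10)/10 = 1967 + (½)*(⅒)*3 = 1967 + 3/20 = 39343/20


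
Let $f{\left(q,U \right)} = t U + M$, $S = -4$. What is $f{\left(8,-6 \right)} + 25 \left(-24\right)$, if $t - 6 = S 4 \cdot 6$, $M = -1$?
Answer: $-61$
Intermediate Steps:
$t = -90$ ($t = 6 + \left(-4\right) 4 \cdot 6 = 6 - 96 = -90$)
$f{\left(q,U \right)} = -1 - 90 U$ ($f{\left(q,U \right)} = - 90 U - 1 = -1 - 90 U$)
$f{\left(8,-6 \right)} + 25 \left(-24\right) = \left(-1 - -540\right) + 25 \left(-24\right) = \left(-1 + 540\right) - 600 = 539 - 600 = -61$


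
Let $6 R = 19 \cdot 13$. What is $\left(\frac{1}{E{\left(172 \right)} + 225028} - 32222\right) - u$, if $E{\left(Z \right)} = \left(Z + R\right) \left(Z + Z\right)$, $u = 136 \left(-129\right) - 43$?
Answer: $- \frac{13099378717}{895072} \approx -14635.0$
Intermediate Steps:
$R = \frac{247}{6}$ ($R = \frac{19 \cdot 13}{6} = \frac{1}{6} \cdot 247 = \frac{247}{6} \approx 41.167$)
$u = -17587$ ($u = -17544 - 43 = -17587$)
$E{\left(Z \right)} = 2 Z \left(\frac{247}{6} + Z\right)$ ($E{\left(Z \right)} = \left(Z + \frac{247}{6}\right) \left(Z + Z\right) = \left(\frac{247}{6} + Z\right) 2 Z = 2 Z \left(\frac{247}{6} + Z\right)$)
$\left(\frac{1}{E{\left(172 \right)} + 225028} - 32222\right) - u = \left(\frac{1}{\frac{1}{3} \cdot 172 \left(247 + 6 \cdot 172\right) + 225028} - 32222\right) - -17587 = \left(\frac{1}{\frac{1}{3} \cdot 172 \left(247 + 1032\right) + 225028} - 32222\right) + 17587 = \left(\frac{1}{\frac{1}{3} \cdot 172 \cdot 1279 + 225028} - 32222\right) + 17587 = \left(\frac{1}{\frac{219988}{3} + 225028} - 32222\right) + 17587 = \left(\frac{1}{\frac{895072}{3}} - 32222\right) + 17587 = \left(\frac{3}{895072} - 32222\right) + 17587 = - \frac{28841009981}{895072} + 17587 = - \frac{13099378717}{895072}$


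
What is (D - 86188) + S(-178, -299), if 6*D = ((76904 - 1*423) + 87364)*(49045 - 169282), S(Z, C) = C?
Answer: -6566916729/2 ≈ -3.2835e+9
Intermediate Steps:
D = -6566743755/2 (D = (((76904 - 1*423) + 87364)*(49045 - 169282))/6 = (((76904 - 423) + 87364)*(-120237))/6 = ((76481 + 87364)*(-120237))/6 = (163845*(-120237))/6 = (⅙)*(-19700231265) = -6566743755/2 ≈ -3.2834e+9)
(D - 86188) + S(-178, -299) = (-6566743755/2 - 86188) - 299 = -6566916131/2 - 299 = -6566916729/2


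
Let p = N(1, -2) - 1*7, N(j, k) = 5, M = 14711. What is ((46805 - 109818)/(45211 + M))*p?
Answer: 63013/29961 ≈ 2.1032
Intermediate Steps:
p = -2 (p = 5 - 1*7 = 5 - 7 = -2)
((46805 - 109818)/(45211 + M))*p = ((46805 - 109818)/(45211 + 14711))*(-2) = -63013/59922*(-2) = 63013/29961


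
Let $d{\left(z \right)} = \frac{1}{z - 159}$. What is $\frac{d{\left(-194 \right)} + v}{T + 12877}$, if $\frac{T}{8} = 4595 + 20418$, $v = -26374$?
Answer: $- \frac{9310023}{75182293} \approx -0.12383$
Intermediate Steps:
$d{\left(z \right)} = \frac{1}{-159 + z}$
$T = 200104$ ($T = 8 \left(4595 + 20418\right) = 8 \cdot 25013 = 200104$)
$\frac{d{\left(-194 \right)} + v}{T + 12877} = \frac{\frac{1}{-159 - 194} - 26374}{200104 + 12877} = \frac{\frac{1}{-353} - 26374}{212981} = \left(- \frac{1}{353} - 26374\right) \frac{1}{212981} = \left(- \frac{9310023}{353}\right) \frac{1}{212981} = - \frac{9310023}{75182293}$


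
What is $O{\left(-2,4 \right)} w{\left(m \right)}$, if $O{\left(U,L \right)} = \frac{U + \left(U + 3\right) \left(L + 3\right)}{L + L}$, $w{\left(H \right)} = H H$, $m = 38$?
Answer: $\frac{1805}{2} \approx 902.5$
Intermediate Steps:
$w{\left(H \right)} = H^{2}$
$O{\left(U,L \right)} = \frac{U + \left(3 + L\right) \left(3 + U\right)}{2 L}$ ($O{\left(U,L \right)} = \frac{U + \left(3 + U\right) \left(3 + L\right)}{2 L} = \left(U + \left(3 + L\right) \left(3 + U\right)\right) \frac{1}{2 L} = \frac{U + \left(3 + L\right) \left(3 + U\right)}{2 L}$)
$O{\left(-2,4 \right)} w{\left(m \right)} = \frac{9 + 4 \left(-2\right) + 4 \left(3 - 2\right)}{2 \cdot 4} \cdot 38^{2} = \frac{1}{2} \cdot \frac{1}{4} \left(9 - 8 + 4 \cdot 1\right) 1444 = \frac{1}{2} \cdot \frac{1}{4} \left(9 - 8 + 4\right) 1444 = \frac{1}{2} \cdot \frac{1}{4} \cdot 5 \cdot 1444 = \frac{5}{8} \cdot 1444 = \frac{1805}{2}$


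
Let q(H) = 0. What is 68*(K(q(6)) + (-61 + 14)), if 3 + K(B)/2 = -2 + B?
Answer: -3876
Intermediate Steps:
K(B) = -10 + 2*B (K(B) = -6 + 2*(-2 + B) = -6 + (-4 + 2*B) = -10 + 2*B)
68*(K(q(6)) + (-61 + 14)) = 68*((-10 + 2*0) + (-61 + 14)) = 68*((-10 + 0) - 47) = 68*(-10 - 47) = 68*(-57) = -3876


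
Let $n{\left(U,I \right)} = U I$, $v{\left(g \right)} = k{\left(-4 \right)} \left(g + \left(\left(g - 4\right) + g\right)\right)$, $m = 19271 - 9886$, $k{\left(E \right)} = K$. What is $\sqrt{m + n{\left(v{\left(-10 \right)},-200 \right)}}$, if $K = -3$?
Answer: $i \sqrt{11015} \approx 104.95 i$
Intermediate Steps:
$k{\left(E \right)} = -3$
$m = 9385$ ($m = 19271 - 9886 = 9385$)
$v{\left(g \right)} = 12 - 9 g$ ($v{\left(g \right)} = - 3 \left(g + \left(\left(g - 4\right) + g\right)\right) = - 3 \left(g + \left(\left(-4 + g\right) + g\right)\right) = - 3 \left(g + \left(-4 + 2 g\right)\right) = - 3 \left(-4 + 3 g\right) = 12 - 9 g$)
$n{\left(U,I \right)} = I U$
$\sqrt{m + n{\left(v{\left(-10 \right)},-200 \right)}} = \sqrt{9385 - 200 \left(12 - -90\right)} = \sqrt{9385 - 200 \left(12 + 90\right)} = \sqrt{9385 - 20400} = \sqrt{-11015} = i \sqrt{11015}$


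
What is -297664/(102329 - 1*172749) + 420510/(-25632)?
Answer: -915941273/75208560 ≈ -12.179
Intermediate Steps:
-297664/(102329 - 1*172749) + 420510/(-25632) = -297664/(102329 - 172749) + 420510*(-1/25632) = -297664/(-70420) - 70085/4272 = -297664*(-1/70420) - 70085/4272 = 74416/17605 - 70085/4272 = -915941273/75208560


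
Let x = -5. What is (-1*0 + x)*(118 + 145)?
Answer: -1315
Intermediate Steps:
(-1*0 + x)*(118 + 145) = (-1*0 - 5)*(118 + 145) = (0 - 5)*263 = -5*263 = -1315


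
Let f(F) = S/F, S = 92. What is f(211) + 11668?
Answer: 2462040/211 ≈ 11668.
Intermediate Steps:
f(F) = 92/F
f(211) + 11668 = 92/211 + 11668 = 2462040/211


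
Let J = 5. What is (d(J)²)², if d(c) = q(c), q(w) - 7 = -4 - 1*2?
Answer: 1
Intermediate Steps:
q(w) = 1 (q(w) = 7 + (-4 - 1*2) = 7 + (-4 - 2) = 7 - 6 = 1)
d(c) = 1
(d(J)²)² = (1²)² = 1² = 1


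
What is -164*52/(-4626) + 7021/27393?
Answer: 44347775/21120003 ≈ 2.0998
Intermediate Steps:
-164*52/(-4626) + 7021/27393 = -8528*(-1/4626) + 7021*(1/27393) = 4264/2313 + 7021/27393 = 44347775/21120003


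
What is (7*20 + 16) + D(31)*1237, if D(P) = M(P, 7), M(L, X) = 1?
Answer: 1393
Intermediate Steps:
D(P) = 1
(7*20 + 16) + D(31)*1237 = (7*20 + 16) + 1*1237 = (140 + 16) + 1237 = 156 + 1237 = 1393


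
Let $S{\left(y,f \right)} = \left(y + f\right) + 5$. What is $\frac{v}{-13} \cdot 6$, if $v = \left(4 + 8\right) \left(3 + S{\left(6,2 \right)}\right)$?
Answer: $- \frac{1152}{13} \approx -88.615$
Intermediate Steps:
$S{\left(y,f \right)} = 5 + f + y$ ($S{\left(y,f \right)} = \left(f + y\right) + 5 = 5 + f + y$)
$v = 192$ ($v = \left(4 + 8\right) \left(3 + \left(5 + 2 + 6\right)\right) = 12 \left(3 + 13\right) = 12 \cdot 16 = 192$)
$\frac{v}{-13} \cdot 6 = \frac{192}{-13} \cdot 6 = 192 \left(- \frac{1}{13}\right) 6 = \left(- \frac{192}{13}\right) 6 = - \frac{1152}{13}$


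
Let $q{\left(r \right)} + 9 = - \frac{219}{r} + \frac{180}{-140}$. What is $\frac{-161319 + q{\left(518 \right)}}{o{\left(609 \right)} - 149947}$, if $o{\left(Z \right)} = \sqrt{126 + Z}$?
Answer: $\frac{1790127029169}{1663823553476} + \frac{83568789 \sqrt{15}}{1663823553476} \approx 1.0761$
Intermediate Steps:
$q{\left(r \right)} = - \frac{72}{7} - \frac{219}{r}$ ($q{\left(r \right)} = -9 + \left(- \frac{219}{r} + \frac{180}{-140}\right) = -9 + \left(- \frac{219}{r} + 180 \left(- \frac{1}{140}\right)\right) = -9 - \left(\frac{9}{7} + \frac{219}{r}\right) = - \frac{72}{7} - \frac{219}{r}$)
$\frac{-161319 + q{\left(518 \right)}}{o{\left(609 \right)} - 149947} = \frac{-161319 - \left(\frac{72}{7} + \frac{219}{518}\right)}{\sqrt{126 + 609} - 149947} = \frac{-161319 - \frac{5547}{518}}{\sqrt{735} - 149947} = \frac{-161319 - \frac{5547}{518}}{7 \sqrt{15} - 149947} = \frac{-161319 - \frac{5547}{518}}{-149947 + 7 \sqrt{15}} = - \frac{83568789}{518 \left(-149947 + 7 \sqrt{15}\right)}$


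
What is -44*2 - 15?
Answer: -103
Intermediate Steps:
-44*2 - 15 = -11*8 - 15 = -88 - 15 = -103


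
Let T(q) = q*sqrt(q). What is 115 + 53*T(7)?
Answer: 115 + 371*sqrt(7) ≈ 1096.6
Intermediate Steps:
T(q) = q**(3/2)
115 + 53*T(7) = 115 + 53*7**(3/2) = 115 + 53*(7*sqrt(7)) = 115 + 371*sqrt(7)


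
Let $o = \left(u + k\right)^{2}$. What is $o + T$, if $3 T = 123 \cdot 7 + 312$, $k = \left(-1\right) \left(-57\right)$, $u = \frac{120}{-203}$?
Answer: $\frac{147238120}{41209} \approx 3573.0$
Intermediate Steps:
$u = - \frac{120}{203}$ ($u = 120 \left(- \frac{1}{203}\right) = - \frac{120}{203} \approx -0.59113$)
$k = 57$
$o = \frac{131125401}{41209}$ ($o = \left(- \frac{120}{203} + 57\right)^{2} = \left(\frac{11451}{203}\right)^{2} = \frac{131125401}{41209} \approx 3182.0$)
$T = 391$ ($T = \frac{123 \cdot 7 + 312}{3} = \frac{861 + 312}{3} = \frac{1}{3} \cdot 1173 = 391$)
$o + T = \frac{131125401}{41209} + 391 = \frac{147238120}{41209}$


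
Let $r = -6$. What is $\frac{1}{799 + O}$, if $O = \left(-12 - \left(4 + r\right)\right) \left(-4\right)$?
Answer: $\frac{1}{839} \approx 0.0011919$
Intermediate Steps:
$O = 40$ ($O = \left(-12 - -2\right) \left(-4\right) = \left(-12 + \left(-4 + 6\right)\right) \left(-4\right) = \left(-12 + 2\right) \left(-4\right) = \left(-10\right) \left(-4\right) = 40$)
$\frac{1}{799 + O} = \frac{1}{799 + 40} = \frac{1}{839}$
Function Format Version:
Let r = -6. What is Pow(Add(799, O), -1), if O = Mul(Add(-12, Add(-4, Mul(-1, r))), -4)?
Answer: Rational(1, 839) ≈ 0.0011919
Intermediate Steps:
O = 40 (O = Mul(Add(-12, Add(-4, Mul(-1, -6))), -4) = Mul(Add(-12, Add(-4, 6)), -4) = Mul(Add(-12, 2), -4) = Mul(-10, -4) = 40)
Pow(Add(799, O), -1) = Pow(Add(799, 40), -1) = Pow(839, -1) = Rational(1, 839)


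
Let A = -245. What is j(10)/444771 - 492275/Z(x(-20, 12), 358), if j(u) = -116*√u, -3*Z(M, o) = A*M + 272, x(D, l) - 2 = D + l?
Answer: 1476825/1742 - 116*√10/444771 ≈ 847.77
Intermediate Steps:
x(D, l) = 2 + D + l (x(D, l) = 2 + (D + l) = 2 + D + l)
Z(M, o) = -272/3 + 245*M/3 (Z(M, o) = -(-245*M + 272)/3 = -(272 - 245*M)/3 = -272/3 + 245*M/3)
j(10)/444771 - 492275/Z(x(-20, 12), 358) = -116*√10/444771 - 492275/(-272/3 + 245*(2 - 20 + 12)/3) = -116*√10*(1/444771) - 492275/(-272/3 + (245/3)*(-6)) = -116*√10/444771 - 492275/(-272/3 - 490) = -116*√10/444771 - 492275/(-1742/3) = -116*√10/444771 - 492275*(-3/1742) = -116*√10/444771 + 1476825/1742 = 1476825/1742 - 116*√10/444771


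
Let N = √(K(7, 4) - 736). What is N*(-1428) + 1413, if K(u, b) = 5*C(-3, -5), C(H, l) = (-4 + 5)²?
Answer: 1413 - 1428*I*√731 ≈ 1413.0 - 38609.0*I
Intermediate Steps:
C(H, l) = 1 (C(H, l) = 1² = 1)
K(u, b) = 5 (K(u, b) = 5*1 = 5)
N = I*√731 (N = √(5 - 736) = √(-731) = I*√731 ≈ 27.037*I)
N*(-1428) + 1413 = (I*√731)*(-1428) + 1413 = -1428*I*√731 + 1413 = 1413 - 1428*I*√731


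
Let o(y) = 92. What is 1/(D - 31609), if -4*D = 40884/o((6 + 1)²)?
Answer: -92/2918249 ≈ -3.1526e-5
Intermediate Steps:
D = -10221/92 ≈ -111.10
1/(D - 31609) = 1/(-10221/92 - 31609) = 1/(-2918249/92) = -92/2918249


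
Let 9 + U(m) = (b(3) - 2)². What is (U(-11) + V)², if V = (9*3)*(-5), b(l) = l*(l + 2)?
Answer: 625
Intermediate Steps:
b(l) = l*(2 + l)
U(m) = 160 (U(m) = -9 + (3*(2 + 3) - 2)² = -9 + (3*5 - 2)² = -9 + (15 - 2)² = -9 + 13² = -9 + 169 = 160)
V = -135 (V = 27*(-5) = -135)
(U(-11) + V)² = (160 - 135)² = 25² = 625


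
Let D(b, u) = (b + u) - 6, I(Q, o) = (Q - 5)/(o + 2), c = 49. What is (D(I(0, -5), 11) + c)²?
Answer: 27889/9 ≈ 3098.8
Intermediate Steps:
I(Q, o) = (-5 + Q)/(2 + o)
D(b, u) = -6 + b + u
(D(I(0, -5), 11) + c)² = ((-6 + (-5 + 0)/(2 - 5) + 11) + 49)² = ((-6 - 5/(-3) + 11) + 49)² = ((-6 - ⅓*(-5) + 11) + 49)² = ((-6 + 5/3 + 11) + 49)² = (20/3 + 49)² = (167/3)² = 27889/9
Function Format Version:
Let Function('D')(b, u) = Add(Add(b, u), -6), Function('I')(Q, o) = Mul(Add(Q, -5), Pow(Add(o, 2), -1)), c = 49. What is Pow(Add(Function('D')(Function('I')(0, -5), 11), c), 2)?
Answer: Rational(27889, 9) ≈ 3098.8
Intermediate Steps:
Function('I')(Q, o) = Mul(Pow(Add(2, o), -1), Add(-5, Q)) (Function('I')(Q, o) = Mul(Add(-5, Q), Pow(Add(2, o), -1)) = Mul(Pow(Add(2, o), -1), Add(-5, Q)))
Function('D')(b, u) = Add(-6, b, u)
Pow(Add(Function('D')(Function('I')(0, -5), 11), c), 2) = Pow(Add(Add(-6, Mul(Pow(Add(2, -5), -1), Add(-5, 0)), 11), 49), 2) = Pow(Add(Add(-6, Mul(Pow(-3, -1), -5), 11), 49), 2) = Pow(Add(Add(-6, Mul(Rational(-1, 3), -5), 11), 49), 2) = Pow(Add(Add(-6, Rational(5, 3), 11), 49), 2) = Pow(Add(Rational(20, 3), 49), 2) = Pow(Rational(167, 3), 2) = Rational(27889, 9)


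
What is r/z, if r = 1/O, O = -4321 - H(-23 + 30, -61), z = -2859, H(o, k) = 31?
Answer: 1/12442368 ≈ 8.0371e-8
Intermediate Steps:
O = -4352 (O = -4321 - 1*31 = -4321 - 31 = -4352)
r = -1/4352 (r = 1/(-4352) = -1/4352 ≈ -0.00022978)
r/z = -1/4352/(-2859) = -1/4352*(-1/2859) = 1/12442368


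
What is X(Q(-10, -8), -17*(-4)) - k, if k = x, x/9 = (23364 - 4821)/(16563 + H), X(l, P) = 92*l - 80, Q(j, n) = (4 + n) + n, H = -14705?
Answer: -2366759/1858 ≈ -1273.8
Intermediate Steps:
Q(j, n) = 4 + 2*n
X(l, P) = -80 + 92*l
x = 166887/1858 (x = 9*((23364 - 4821)/(16563 - 14705)) = 9*(18543/1858) = 166887/1858 ≈ 89.821)
k = 166887/1858 ≈ 89.821
X(Q(-10, -8), -17*(-4)) - k = (-80 + 92*(4 + 2*(-8))) - 1*166887/1858 = (-80 + 92*(4 - 16)) - 166887/1858 = (-80 + 92*(-12)) - 166887/1858 = (-80 - 1104) - 166887/1858 = -1184 - 166887/1858 = -2366759/1858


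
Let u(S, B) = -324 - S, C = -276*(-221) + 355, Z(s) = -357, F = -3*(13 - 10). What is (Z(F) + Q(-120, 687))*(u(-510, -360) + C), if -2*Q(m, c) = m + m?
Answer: -14584269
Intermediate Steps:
F = -9 (F = -3*3 = -9)
C = 61351 (C = 60996 + 355 = 61351)
Q(m, c) = -m (Q(m, c) = -(m + m)/2 = -m)
(Z(F) + Q(-120, 687))*(u(-510, -360) + C) = (-357 - 1*(-120))*((-324 - 1*(-510)) + 61351) = (-357 + 120)*((-324 + 510) + 61351) = -237*(186 + 61351) = -237*61537 = -14584269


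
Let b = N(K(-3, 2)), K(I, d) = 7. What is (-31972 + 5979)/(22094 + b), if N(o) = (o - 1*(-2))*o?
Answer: -25993/22157 ≈ -1.1731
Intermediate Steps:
N(o) = o*(2 + o) (N(o) = (o + 2)*o = (2 + o)*o = o*(2 + o))
b = 63 (b = 7*(2 + 7) = 7*9 = 63)
(-31972 + 5979)/(22094 + b) = (-31972 + 5979)/(22094 + 63) = -25993/22157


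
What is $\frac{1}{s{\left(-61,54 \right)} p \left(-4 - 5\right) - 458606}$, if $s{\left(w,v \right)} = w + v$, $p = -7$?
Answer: $- \frac{1}{459047} \approx -2.1784 \cdot 10^{-6}$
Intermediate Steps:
$s{\left(w,v \right)} = v + w$
$\frac{1}{s{\left(-61,54 \right)} p \left(-4 - 5\right) - 458606} = \frac{1}{\left(54 - 61\right) \left(- 7 \left(-4 - 5\right)\right) - 458606} = \frac{1}{- 7 \left(\left(-7\right) \left(-9\right)\right) - 458606} = \frac{1}{\left(-7\right) 63 - 458606} = \frac{1}{-441 - 458606} = \frac{1}{-459047} = - \frac{1}{459047}$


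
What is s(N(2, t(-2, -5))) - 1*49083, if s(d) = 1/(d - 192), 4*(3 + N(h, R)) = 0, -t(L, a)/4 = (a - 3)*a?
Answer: -9571186/195 ≈ -49083.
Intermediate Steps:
t(L, a) = -4*a*(-3 + a) (t(L, a) = -4*(a - 3)*a = -4*(-3 + a)*a = -4*a*(-3 + a))
N(h, R) = -3 (N(h, R) = -3 + (1/4)*0 = -3 + 0 = -3)
s(d) = 1/(-192 + d)
s(N(2, t(-2, -5))) - 1*49083 = 1/(-192 - 3) - 1*49083 = 1/(-195) - 49083 = -1/195 - 49083 = -9571186/195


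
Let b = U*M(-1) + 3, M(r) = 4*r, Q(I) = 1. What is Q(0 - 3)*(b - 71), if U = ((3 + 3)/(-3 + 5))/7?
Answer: -488/7 ≈ -69.714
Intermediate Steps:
U = 3/7 (U = (6/2)*(1/7) = (6*(1/2))*(1/7) = 3*(1/7) = 3/7 ≈ 0.42857)
b = 9/7 (b = 3*(4*(-1))/7 + 3 = (3/7)*(-4) + 3 = -12/7 + 3 = 9/7 ≈ 1.2857)
Q(0 - 3)*(b - 71) = 1*(9/7 - 71) = 1*(-488/7) = -488/7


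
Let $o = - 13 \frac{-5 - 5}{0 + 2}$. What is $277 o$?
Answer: $18005$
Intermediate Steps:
$o = 65$ ($o = - 13 \left(- \frac{10}{2}\right) = - 13 \left(\left(-10\right) \frac{1}{2}\right) = \left(-13\right) \left(-5\right) = 65$)
$277 o = 277 \cdot 65 = 18005$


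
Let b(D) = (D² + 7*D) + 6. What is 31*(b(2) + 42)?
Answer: 2046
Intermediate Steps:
b(D) = 6 + D² + 7*D
31*(b(2) + 42) = 31*((6 + 2² + 7*2) + 42) = 31*((6 + 4 + 14) + 42) = 31*(24 + 42) = 31*66 = 2046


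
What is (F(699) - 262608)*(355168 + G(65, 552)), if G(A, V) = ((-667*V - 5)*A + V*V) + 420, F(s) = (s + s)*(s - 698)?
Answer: 6078877291530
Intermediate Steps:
F(s) = 2*s*(-698 + s) (F(s) = (2*s)*(-698 + s) = 2*s*(-698 + s))
G(A, V) = 420 + V² + A*(-5 - 667*V) (G(A, V) = ((-5 - 667*V)*A + V²) + 420 = (A*(-5 - 667*V) + V²) + 420 = (V² + A*(-5 - 667*V)) + 420 = 420 + V² + A*(-5 - 667*V))
(F(699) - 262608)*(355168 + G(65, 552)) = (2*699*(-698 + 699) - 262608)*(355168 + (420 + 552² - 5*65 - 667*65*552)) = (2*699*1 - 262608)*(355168 + (420 + 304704 - 325 - 23931960)) = (1398 - 262608)*(355168 - 23627161) = -261210*(-23271993) = 6078877291530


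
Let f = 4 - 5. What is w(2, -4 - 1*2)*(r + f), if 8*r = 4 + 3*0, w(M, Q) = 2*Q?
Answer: 6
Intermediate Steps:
f = -1
r = ½ (r = (4 + 3*0)/8 = (4 + 0)/8 = (⅛)*4 = ½ ≈ 0.50000)
w(2, -4 - 1*2)*(r + f) = (2*(-4 - 1*2))*(½ - 1) = (2*(-4 - 2))*(-½) = (2*(-6))*(-½) = -12*(-½) = 6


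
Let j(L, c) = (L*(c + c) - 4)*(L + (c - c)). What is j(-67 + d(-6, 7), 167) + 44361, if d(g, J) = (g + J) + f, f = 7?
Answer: 1207251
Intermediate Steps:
d(g, J) = 7 + J + g (d(g, J) = (g + J) + 7 = (J + g) + 7 = 7 + J + g)
j(L, c) = L*(-4 + 2*L*c) (j(L, c) = (L*(2*c) - 4)*(L + 0) = (2*L*c - 4)*L = (-4 + 2*L*c)*L = L*(-4 + 2*L*c))
j(-67 + d(-6, 7), 167) + 44361 = 2*(-67 + (7 + 7 - 6))*(-2 + (-67 + (7 + 7 - 6))*167) + 44361 = 2*(-67 + 8)*(-2 + (-67 + 8)*167) + 44361 = 2*(-59)*(-2 - 59*167) + 44361 = 2*(-59)*(-2 - 9853) + 44361 = 2*(-59)*(-9855) + 44361 = 1162890 + 44361 = 1207251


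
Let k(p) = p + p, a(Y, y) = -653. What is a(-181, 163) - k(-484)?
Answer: 315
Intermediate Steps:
k(p) = 2*p
a(-181, 163) - k(-484) = -653 - 2*(-484) = -653 - 1*(-968) = -653 + 968 = 315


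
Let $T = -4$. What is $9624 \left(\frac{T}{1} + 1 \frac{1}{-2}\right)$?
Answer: $-43308$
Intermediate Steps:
$9624 \left(\frac{T}{1} + 1 \frac{1}{-2}\right) = 9624 \left(- \frac{4}{1} + 1 \frac{1}{-2}\right) = 9624 \left(\left(-4\right) 1 + 1 \left(- \frac{1}{2}\right)\right) = 9624 \left(-4 - \frac{1}{2}\right) = 9624 \left(- \frac{9}{2}\right) = -43308$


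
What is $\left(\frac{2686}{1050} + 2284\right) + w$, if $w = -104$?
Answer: $\frac{1145843}{525} \approx 2182.6$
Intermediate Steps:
$\left(\frac{2686}{1050} + 2284\right) + w = \left(\frac{2686}{1050} + 2284\right) - 104 = \left(2686 \cdot \frac{1}{1050} + 2284\right) - 104 = \left(\frac{1343}{525} + 2284\right) - 104 = \frac{1200443}{525} - 104 = \frac{1145843}{525}$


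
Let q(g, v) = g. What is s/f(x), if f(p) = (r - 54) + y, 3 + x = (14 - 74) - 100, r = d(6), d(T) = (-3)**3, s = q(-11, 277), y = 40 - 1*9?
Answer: 11/50 ≈ 0.22000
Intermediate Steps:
y = 31 (y = 40 - 9 = 31)
s = -11
d(T) = -27
r = -27
x = -163 (x = -3 + ((14 - 74) - 100) = -3 + (-60 - 100) = -3 - 160 = -163)
f(p) = -50 (f(p) = (-27 - 54) + 31 = -81 + 31 = -50)
s/f(x) = -11/(-50) = -11*(-1/50) = 11/50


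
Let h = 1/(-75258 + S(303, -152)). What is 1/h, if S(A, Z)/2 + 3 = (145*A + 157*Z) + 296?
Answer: -34530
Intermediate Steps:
S(A, Z) = 586 + 290*A + 314*Z (S(A, Z) = -6 + 2*((145*A + 157*Z) + 296) = -6 + 2*(296 + 145*A + 157*Z) = -6 + (592 + 290*A + 314*Z) = 586 + 290*A + 314*Z)
h = -1/34530 (h = 1/(-75258 + (586 + 290*303 + 314*(-152))) = 1/(-75258 + (586 + 87870 - 47728)) = 1/(-75258 + 40728) = 1/(-34530) = -1/34530 ≈ -2.8960e-5)
1/h = 1/(-1/34530) = -34530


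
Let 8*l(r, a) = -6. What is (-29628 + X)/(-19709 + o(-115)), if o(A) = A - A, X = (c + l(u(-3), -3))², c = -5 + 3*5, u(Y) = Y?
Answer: 472679/315344 ≈ 1.4989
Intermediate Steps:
l(r, a) = -¾ (l(r, a) = (⅛)*(-6) = -¾)
c = 10 (c = -5 + 15 = 10)
X = 1369/16 (X = (10 - ¾)² = (37/4)² = 1369/16 ≈ 85.563)
o(A) = 0
(-29628 + X)/(-19709 + o(-115)) = (-29628 + 1369/16)/(-19709 + 0) = -472679/16/(-19709) = -472679/16*(-1/19709) = 472679/315344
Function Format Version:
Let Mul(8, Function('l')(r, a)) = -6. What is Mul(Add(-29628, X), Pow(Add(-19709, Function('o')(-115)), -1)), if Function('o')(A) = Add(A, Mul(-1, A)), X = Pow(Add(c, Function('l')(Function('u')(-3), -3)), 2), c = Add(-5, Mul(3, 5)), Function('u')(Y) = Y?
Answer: Rational(472679, 315344) ≈ 1.4989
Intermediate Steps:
Function('l')(r, a) = Rational(-3, 4) (Function('l')(r, a) = Mul(Rational(1, 8), -6) = Rational(-3, 4))
c = 10 (c = Add(-5, 15) = 10)
X = Rational(1369, 16) (X = Pow(Add(10, Rational(-3, 4)), 2) = Pow(Rational(37, 4), 2) = Rational(1369, 16) ≈ 85.563)
Function('o')(A) = 0
Mul(Add(-29628, X), Pow(Add(-19709, Function('o')(-115)), -1)) = Mul(Add(-29628, Rational(1369, 16)), Pow(Add(-19709, 0), -1)) = Mul(Rational(-472679, 16), Pow(-19709, -1)) = Mul(Rational(-472679, 16), Rational(-1, 19709)) = Rational(472679, 315344)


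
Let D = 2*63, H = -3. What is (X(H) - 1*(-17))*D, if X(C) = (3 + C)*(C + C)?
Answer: 2142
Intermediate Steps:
X(C) = 2*C*(3 + C) (X(C) = (3 + C)*(2*C) = 2*C*(3 + C))
D = 126
(X(H) - 1*(-17))*D = (2*(-3)*(3 - 3) - 1*(-17))*126 = (2*(-3)*0 + 17)*126 = (0 + 17)*126 = 17*126 = 2142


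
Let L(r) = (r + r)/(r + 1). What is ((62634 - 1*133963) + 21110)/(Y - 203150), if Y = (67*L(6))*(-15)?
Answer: 351533/1434110 ≈ 0.24512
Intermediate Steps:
L(r) = 2*r/(1 + r) (L(r) = (2*r)/(1 + r) = 2*r/(1 + r))
Y = -12060/7 (Y = (67*(2*6/(1 + 6)))*(-15) = (67*(2*6/7))*(-15) = (67*(2*6*(⅐)))*(-15) = (67*(12/7))*(-15) = (804/7)*(-15) = -12060/7 ≈ -1722.9)
((62634 - 1*133963) + 21110)/(Y - 203150) = ((62634 - 1*133963) + 21110)/(-12060/7 - 203150) = ((62634 - 133963) + 21110)/(-1434110/7) = (-71329 + 21110)*(-7/1434110) = -50219*(-7/1434110) = 351533/1434110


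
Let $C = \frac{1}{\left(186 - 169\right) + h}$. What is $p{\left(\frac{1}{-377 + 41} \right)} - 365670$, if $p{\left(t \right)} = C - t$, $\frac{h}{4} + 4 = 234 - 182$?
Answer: $- \frac{25678809535}{70224} \approx -3.6567 \cdot 10^{5}$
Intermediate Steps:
$h = 192$ ($h = -16 + 4 \left(234 - 182\right) = -16 + 4 \cdot 52 = -16 + 208 = 192$)
$C = \frac{1}{209}$ ($C = \frac{1}{\left(186 - 169\right) + 192} = \frac{1}{17 + 192} = \frac{1}{209} \approx 0.0047847$)
$p{\left(t \right)} = \frac{1}{209} - t$
$p{\left(\frac{1}{-377 + 41} \right)} - 365670 = \left(\frac{1}{209} - \frac{1}{-377 + 41}\right) - 365670 = \left(\frac{1}{209} - \frac{1}{-336}\right) - 365670 = \left(\frac{1}{209} - - \frac{1}{336}\right) - 365670 = \left(\frac{1}{209} + \frac{1}{336}\right) - 365670 = \frac{545}{70224} - 365670 = - \frac{25678809535}{70224}$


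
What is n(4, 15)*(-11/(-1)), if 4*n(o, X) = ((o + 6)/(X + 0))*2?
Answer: 11/3 ≈ 3.6667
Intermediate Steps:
n(o, X) = (6 + o)/(2*X) (n(o, X) = (((o + 6)/(X + 0))*2)/4 = (((6 + o)/X)*2)/4 = (2*(6 + o)/X)/4 = (6 + o)/(2*X))
n(4, 15)*(-11/(-1)) = ((1/2)*(6 + 4)/15)*(-11/(-1)) = ((1/2)*(1/15)*10)*(-11*(-1)) = (1/3)*11 = 11/3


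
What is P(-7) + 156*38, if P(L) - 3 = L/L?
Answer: 5932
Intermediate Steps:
P(L) = 4 (P(L) = 3 + L/L = 3 + 1 = 4)
P(-7) + 156*38 = 4 + 156*38 = 4 + 5928 = 5932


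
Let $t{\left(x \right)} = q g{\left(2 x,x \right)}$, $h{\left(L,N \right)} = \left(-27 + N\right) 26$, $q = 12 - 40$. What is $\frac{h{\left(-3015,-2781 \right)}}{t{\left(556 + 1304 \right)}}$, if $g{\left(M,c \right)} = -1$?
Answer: $- \frac{18252}{7} \approx -2607.4$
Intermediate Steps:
$q = -28$ ($q = 12 - 40 = -28$)
$h{\left(L,N \right)} = -702 + 26 N$
$t{\left(x \right)} = 28$ ($t{\left(x \right)} = \left(-28\right) \left(-1\right) = 28$)
$\frac{h{\left(-3015,-2781 \right)}}{t{\left(556 + 1304 \right)}} = \frac{-702 + 26 \left(-2781\right)}{28} = \left(-702 - 72306\right) \frac{1}{28} = \left(-73008\right) \frac{1}{28} = - \frac{18252}{7}$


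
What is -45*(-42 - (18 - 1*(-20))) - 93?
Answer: 3507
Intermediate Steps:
-45*(-42 - (18 - 1*(-20))) - 93 = -45*(-42 - (18 + 20)) - 93 = -45*(-42 - 1*38) - 93 = -45*(-42 - 38) - 93 = -45*(-80) - 93 = 3600 - 93 = 3507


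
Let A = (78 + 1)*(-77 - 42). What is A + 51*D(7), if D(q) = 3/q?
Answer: -65654/7 ≈ -9379.1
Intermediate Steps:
A = -9401 (A = 79*(-119) = -9401)
A + 51*D(7) = -9401 + 51*(3/7) = -9401 + 153/7 = -65654/7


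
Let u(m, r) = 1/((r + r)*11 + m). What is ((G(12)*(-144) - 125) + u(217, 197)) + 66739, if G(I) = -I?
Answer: 311024443/4551 ≈ 68342.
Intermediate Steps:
u(m, r) = 1/(m + 22*r) (u(m, r) = 1/((2*r)*11 + m) = 1/(22*r + m) = 1/(m + 22*r))
((G(12)*(-144) - 125) + u(217, 197)) + 66739 = ((-1*12*(-144) - 125) + 1/(217 + 22*197)) + 66739 = ((-12*(-144) - 125) + 1/(217 + 4334)) + 66739 = ((1728 - 125) + 1/4551) + 66739 = (1603 + 1/4551) + 66739 = 7295254/4551 + 66739 = 311024443/4551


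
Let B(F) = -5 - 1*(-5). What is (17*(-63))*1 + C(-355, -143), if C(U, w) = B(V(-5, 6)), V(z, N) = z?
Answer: -1071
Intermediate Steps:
B(F) = 0 (B(F) = -5 + 5 = 0)
C(U, w) = 0
(17*(-63))*1 + C(-355, -143) = (17*(-63))*1 + 0 = -1071*1 + 0 = -1071 + 0 = -1071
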